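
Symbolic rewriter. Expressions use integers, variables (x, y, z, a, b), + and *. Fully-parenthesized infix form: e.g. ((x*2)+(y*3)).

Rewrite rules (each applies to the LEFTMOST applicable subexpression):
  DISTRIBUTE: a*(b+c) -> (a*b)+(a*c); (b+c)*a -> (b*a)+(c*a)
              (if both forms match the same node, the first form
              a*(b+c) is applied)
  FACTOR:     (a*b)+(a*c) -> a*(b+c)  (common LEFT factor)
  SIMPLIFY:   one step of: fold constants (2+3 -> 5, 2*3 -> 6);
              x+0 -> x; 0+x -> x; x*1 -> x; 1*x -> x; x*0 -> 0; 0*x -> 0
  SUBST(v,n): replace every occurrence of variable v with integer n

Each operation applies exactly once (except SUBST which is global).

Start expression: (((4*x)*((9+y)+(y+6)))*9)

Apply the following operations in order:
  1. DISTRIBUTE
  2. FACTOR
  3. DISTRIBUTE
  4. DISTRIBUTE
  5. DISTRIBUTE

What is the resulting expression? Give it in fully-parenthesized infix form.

Answer: (((((4*x)*9)+((4*x)*y))*9)+(((4*x)*(y+6))*9))

Derivation:
Start: (((4*x)*((9+y)+(y+6)))*9)
Apply DISTRIBUTE at L (target: ((4*x)*((9+y)+(y+6)))): (((4*x)*((9+y)+(y+6)))*9) -> ((((4*x)*(9+y))+((4*x)*(y+6)))*9)
Apply FACTOR at L (target: (((4*x)*(9+y))+((4*x)*(y+6)))): ((((4*x)*(9+y))+((4*x)*(y+6)))*9) -> (((4*x)*((9+y)+(y+6)))*9)
Apply DISTRIBUTE at L (target: ((4*x)*((9+y)+(y+6)))): (((4*x)*((9+y)+(y+6)))*9) -> ((((4*x)*(9+y))+((4*x)*(y+6)))*9)
Apply DISTRIBUTE at root (target: ((((4*x)*(9+y))+((4*x)*(y+6)))*9)): ((((4*x)*(9+y))+((4*x)*(y+6)))*9) -> ((((4*x)*(9+y))*9)+(((4*x)*(y+6))*9))
Apply DISTRIBUTE at LL (target: ((4*x)*(9+y))): ((((4*x)*(9+y))*9)+(((4*x)*(y+6))*9)) -> (((((4*x)*9)+((4*x)*y))*9)+(((4*x)*(y+6))*9))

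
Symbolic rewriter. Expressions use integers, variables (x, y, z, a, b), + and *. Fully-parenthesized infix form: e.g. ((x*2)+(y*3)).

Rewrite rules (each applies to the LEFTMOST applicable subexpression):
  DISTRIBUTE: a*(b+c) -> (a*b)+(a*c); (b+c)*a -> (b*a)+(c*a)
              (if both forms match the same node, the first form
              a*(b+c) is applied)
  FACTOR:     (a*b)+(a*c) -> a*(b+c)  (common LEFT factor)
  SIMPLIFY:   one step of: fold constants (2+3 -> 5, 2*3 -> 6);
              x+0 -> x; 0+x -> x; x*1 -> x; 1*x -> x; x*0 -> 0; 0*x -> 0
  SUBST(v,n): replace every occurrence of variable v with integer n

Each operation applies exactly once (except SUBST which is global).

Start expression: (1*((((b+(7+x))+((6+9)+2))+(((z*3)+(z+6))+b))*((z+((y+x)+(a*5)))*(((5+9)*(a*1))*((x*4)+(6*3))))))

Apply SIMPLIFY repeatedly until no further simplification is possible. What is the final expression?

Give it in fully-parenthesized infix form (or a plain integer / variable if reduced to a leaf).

Start: (1*((((b+(7+x))+((6+9)+2))+(((z*3)+(z+6))+b))*((z+((y+x)+(a*5)))*(((5+9)*(a*1))*((x*4)+(6*3))))))
Step 1: at root: (1*((((b+(7+x))+((6+9)+2))+(((z*3)+(z+6))+b))*((z+((y+x)+(a*5)))*(((5+9)*(a*1))*((x*4)+(6*3)))))) -> ((((b+(7+x))+((6+9)+2))+(((z*3)+(z+6))+b))*((z+((y+x)+(a*5)))*(((5+9)*(a*1))*((x*4)+(6*3))))); overall: (1*((((b+(7+x))+((6+9)+2))+(((z*3)+(z+6))+b))*((z+((y+x)+(a*5)))*(((5+9)*(a*1))*((x*4)+(6*3)))))) -> ((((b+(7+x))+((6+9)+2))+(((z*3)+(z+6))+b))*((z+((y+x)+(a*5)))*(((5+9)*(a*1))*((x*4)+(6*3)))))
Step 2: at LLRL: (6+9) -> 15; overall: ((((b+(7+x))+((6+9)+2))+(((z*3)+(z+6))+b))*((z+((y+x)+(a*5)))*(((5+9)*(a*1))*((x*4)+(6*3))))) -> ((((b+(7+x))+(15+2))+(((z*3)+(z+6))+b))*((z+((y+x)+(a*5)))*(((5+9)*(a*1))*((x*4)+(6*3)))))
Step 3: at LLR: (15+2) -> 17; overall: ((((b+(7+x))+(15+2))+(((z*3)+(z+6))+b))*((z+((y+x)+(a*5)))*(((5+9)*(a*1))*((x*4)+(6*3))))) -> ((((b+(7+x))+17)+(((z*3)+(z+6))+b))*((z+((y+x)+(a*5)))*(((5+9)*(a*1))*((x*4)+(6*3)))))
Step 4: at RRLL: (5+9) -> 14; overall: ((((b+(7+x))+17)+(((z*3)+(z+6))+b))*((z+((y+x)+(a*5)))*(((5+9)*(a*1))*((x*4)+(6*3))))) -> ((((b+(7+x))+17)+(((z*3)+(z+6))+b))*((z+((y+x)+(a*5)))*((14*(a*1))*((x*4)+(6*3)))))
Step 5: at RRLR: (a*1) -> a; overall: ((((b+(7+x))+17)+(((z*3)+(z+6))+b))*((z+((y+x)+(a*5)))*((14*(a*1))*((x*4)+(6*3))))) -> ((((b+(7+x))+17)+(((z*3)+(z+6))+b))*((z+((y+x)+(a*5)))*((14*a)*((x*4)+(6*3)))))
Step 6: at RRRR: (6*3) -> 18; overall: ((((b+(7+x))+17)+(((z*3)+(z+6))+b))*((z+((y+x)+(a*5)))*((14*a)*((x*4)+(6*3))))) -> ((((b+(7+x))+17)+(((z*3)+(z+6))+b))*((z+((y+x)+(a*5)))*((14*a)*((x*4)+18))))
Fixed point: ((((b+(7+x))+17)+(((z*3)+(z+6))+b))*((z+((y+x)+(a*5)))*((14*a)*((x*4)+18))))

Answer: ((((b+(7+x))+17)+(((z*3)+(z+6))+b))*((z+((y+x)+(a*5)))*((14*a)*((x*4)+18))))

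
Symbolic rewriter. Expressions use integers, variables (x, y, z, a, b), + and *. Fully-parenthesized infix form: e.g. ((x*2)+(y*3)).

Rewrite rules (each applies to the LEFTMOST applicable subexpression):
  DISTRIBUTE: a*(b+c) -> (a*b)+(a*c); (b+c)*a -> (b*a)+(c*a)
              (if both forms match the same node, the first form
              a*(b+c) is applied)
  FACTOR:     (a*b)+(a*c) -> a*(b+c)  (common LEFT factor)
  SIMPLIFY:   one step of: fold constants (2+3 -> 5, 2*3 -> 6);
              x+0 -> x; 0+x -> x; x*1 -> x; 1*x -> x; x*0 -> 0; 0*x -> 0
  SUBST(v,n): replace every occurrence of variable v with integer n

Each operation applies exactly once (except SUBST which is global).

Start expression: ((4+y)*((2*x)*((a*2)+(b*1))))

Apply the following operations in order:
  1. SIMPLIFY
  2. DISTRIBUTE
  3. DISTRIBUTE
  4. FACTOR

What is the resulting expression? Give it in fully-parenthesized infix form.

Answer: ((4*((2*x)*((a*2)+b)))+(y*((2*x)*((a*2)+b))))

Derivation:
Start: ((4+y)*((2*x)*((a*2)+(b*1))))
Apply SIMPLIFY at RRR (target: (b*1)): ((4+y)*((2*x)*((a*2)+(b*1)))) -> ((4+y)*((2*x)*((a*2)+b)))
Apply DISTRIBUTE at root (target: ((4+y)*((2*x)*((a*2)+b)))): ((4+y)*((2*x)*((a*2)+b))) -> ((4*((2*x)*((a*2)+b)))+(y*((2*x)*((a*2)+b))))
Apply DISTRIBUTE at LR (target: ((2*x)*((a*2)+b))): ((4*((2*x)*((a*2)+b)))+(y*((2*x)*((a*2)+b)))) -> ((4*(((2*x)*(a*2))+((2*x)*b)))+(y*((2*x)*((a*2)+b))))
Apply FACTOR at LR (target: (((2*x)*(a*2))+((2*x)*b))): ((4*(((2*x)*(a*2))+((2*x)*b)))+(y*((2*x)*((a*2)+b)))) -> ((4*((2*x)*((a*2)+b)))+(y*((2*x)*((a*2)+b))))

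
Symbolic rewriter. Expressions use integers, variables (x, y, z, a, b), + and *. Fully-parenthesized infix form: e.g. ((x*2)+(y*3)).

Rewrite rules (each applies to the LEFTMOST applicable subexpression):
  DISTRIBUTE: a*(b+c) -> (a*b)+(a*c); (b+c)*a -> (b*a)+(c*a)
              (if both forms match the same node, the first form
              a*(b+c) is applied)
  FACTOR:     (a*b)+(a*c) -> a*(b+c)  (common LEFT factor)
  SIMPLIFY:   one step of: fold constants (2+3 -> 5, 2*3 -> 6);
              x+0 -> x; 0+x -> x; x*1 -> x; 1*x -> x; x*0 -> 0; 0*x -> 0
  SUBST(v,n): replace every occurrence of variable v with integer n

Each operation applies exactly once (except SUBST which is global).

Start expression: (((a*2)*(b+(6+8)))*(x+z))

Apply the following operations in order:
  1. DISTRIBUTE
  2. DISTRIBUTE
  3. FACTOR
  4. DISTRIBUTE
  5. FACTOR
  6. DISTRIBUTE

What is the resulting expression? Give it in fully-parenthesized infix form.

Start: (((a*2)*(b+(6+8)))*(x+z))
Apply DISTRIBUTE at root (target: (((a*2)*(b+(6+8)))*(x+z))): (((a*2)*(b+(6+8)))*(x+z)) -> ((((a*2)*(b+(6+8)))*x)+(((a*2)*(b+(6+8)))*z))
Apply DISTRIBUTE at LL (target: ((a*2)*(b+(6+8)))): ((((a*2)*(b+(6+8)))*x)+(((a*2)*(b+(6+8)))*z)) -> (((((a*2)*b)+((a*2)*(6+8)))*x)+(((a*2)*(b+(6+8)))*z))
Apply FACTOR at LL (target: (((a*2)*b)+((a*2)*(6+8)))): (((((a*2)*b)+((a*2)*(6+8)))*x)+(((a*2)*(b+(6+8)))*z)) -> ((((a*2)*(b+(6+8)))*x)+(((a*2)*(b+(6+8)))*z))
Apply DISTRIBUTE at LL (target: ((a*2)*(b+(6+8)))): ((((a*2)*(b+(6+8)))*x)+(((a*2)*(b+(6+8)))*z)) -> (((((a*2)*b)+((a*2)*(6+8)))*x)+(((a*2)*(b+(6+8)))*z))
Apply FACTOR at LL (target: (((a*2)*b)+((a*2)*(6+8)))): (((((a*2)*b)+((a*2)*(6+8)))*x)+(((a*2)*(b+(6+8)))*z)) -> ((((a*2)*(b+(6+8)))*x)+(((a*2)*(b+(6+8)))*z))
Apply DISTRIBUTE at LL (target: ((a*2)*(b+(6+8)))): ((((a*2)*(b+(6+8)))*x)+(((a*2)*(b+(6+8)))*z)) -> (((((a*2)*b)+((a*2)*(6+8)))*x)+(((a*2)*(b+(6+8)))*z))

Answer: (((((a*2)*b)+((a*2)*(6+8)))*x)+(((a*2)*(b+(6+8)))*z))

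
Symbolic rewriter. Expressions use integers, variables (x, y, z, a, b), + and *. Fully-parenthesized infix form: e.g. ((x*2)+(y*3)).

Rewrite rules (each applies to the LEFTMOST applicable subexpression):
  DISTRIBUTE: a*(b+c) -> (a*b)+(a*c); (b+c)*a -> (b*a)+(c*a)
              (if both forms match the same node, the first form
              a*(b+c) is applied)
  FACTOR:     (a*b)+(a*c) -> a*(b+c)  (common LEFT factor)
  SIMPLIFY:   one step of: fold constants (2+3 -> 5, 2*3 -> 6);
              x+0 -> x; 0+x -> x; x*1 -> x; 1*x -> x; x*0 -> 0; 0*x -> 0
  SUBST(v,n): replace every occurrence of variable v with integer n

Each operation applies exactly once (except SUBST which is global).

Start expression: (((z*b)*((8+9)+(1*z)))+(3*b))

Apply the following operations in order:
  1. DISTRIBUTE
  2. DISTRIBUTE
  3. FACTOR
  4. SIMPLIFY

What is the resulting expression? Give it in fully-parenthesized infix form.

Start: (((z*b)*((8+9)+(1*z)))+(3*b))
Apply DISTRIBUTE at L (target: ((z*b)*((8+9)+(1*z)))): (((z*b)*((8+9)+(1*z)))+(3*b)) -> ((((z*b)*(8+9))+((z*b)*(1*z)))+(3*b))
Apply DISTRIBUTE at LL (target: ((z*b)*(8+9))): ((((z*b)*(8+9))+((z*b)*(1*z)))+(3*b)) -> (((((z*b)*8)+((z*b)*9))+((z*b)*(1*z)))+(3*b))
Apply FACTOR at LL (target: (((z*b)*8)+((z*b)*9))): (((((z*b)*8)+((z*b)*9))+((z*b)*(1*z)))+(3*b)) -> ((((z*b)*(8+9))+((z*b)*(1*z)))+(3*b))
Apply SIMPLIFY at LLR (target: (8+9)): ((((z*b)*(8+9))+((z*b)*(1*z)))+(3*b)) -> ((((z*b)*17)+((z*b)*(1*z)))+(3*b))

Answer: ((((z*b)*17)+((z*b)*(1*z)))+(3*b))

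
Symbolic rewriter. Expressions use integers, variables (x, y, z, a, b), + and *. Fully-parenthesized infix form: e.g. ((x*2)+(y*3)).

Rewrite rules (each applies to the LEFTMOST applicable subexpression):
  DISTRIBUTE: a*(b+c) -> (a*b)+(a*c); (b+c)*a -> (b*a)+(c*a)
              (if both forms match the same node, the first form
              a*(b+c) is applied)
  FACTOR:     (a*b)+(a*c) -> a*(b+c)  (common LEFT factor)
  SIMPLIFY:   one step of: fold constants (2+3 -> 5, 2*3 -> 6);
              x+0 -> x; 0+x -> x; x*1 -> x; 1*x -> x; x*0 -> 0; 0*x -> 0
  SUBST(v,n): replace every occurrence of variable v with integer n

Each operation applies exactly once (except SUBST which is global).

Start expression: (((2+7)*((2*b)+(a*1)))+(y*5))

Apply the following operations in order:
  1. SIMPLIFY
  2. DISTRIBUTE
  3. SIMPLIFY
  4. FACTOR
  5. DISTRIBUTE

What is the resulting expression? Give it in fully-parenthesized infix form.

Start: (((2+7)*((2*b)+(a*1)))+(y*5))
Apply SIMPLIFY at LL (target: (2+7)): (((2+7)*((2*b)+(a*1)))+(y*5)) -> ((9*((2*b)+(a*1)))+(y*5))
Apply DISTRIBUTE at L (target: (9*((2*b)+(a*1)))): ((9*((2*b)+(a*1)))+(y*5)) -> (((9*(2*b))+(9*(a*1)))+(y*5))
Apply SIMPLIFY at LRR (target: (a*1)): (((9*(2*b))+(9*(a*1)))+(y*5)) -> (((9*(2*b))+(9*a))+(y*5))
Apply FACTOR at L (target: ((9*(2*b))+(9*a))): (((9*(2*b))+(9*a))+(y*5)) -> ((9*((2*b)+a))+(y*5))
Apply DISTRIBUTE at L (target: (9*((2*b)+a))): ((9*((2*b)+a))+(y*5)) -> (((9*(2*b))+(9*a))+(y*5))

Answer: (((9*(2*b))+(9*a))+(y*5))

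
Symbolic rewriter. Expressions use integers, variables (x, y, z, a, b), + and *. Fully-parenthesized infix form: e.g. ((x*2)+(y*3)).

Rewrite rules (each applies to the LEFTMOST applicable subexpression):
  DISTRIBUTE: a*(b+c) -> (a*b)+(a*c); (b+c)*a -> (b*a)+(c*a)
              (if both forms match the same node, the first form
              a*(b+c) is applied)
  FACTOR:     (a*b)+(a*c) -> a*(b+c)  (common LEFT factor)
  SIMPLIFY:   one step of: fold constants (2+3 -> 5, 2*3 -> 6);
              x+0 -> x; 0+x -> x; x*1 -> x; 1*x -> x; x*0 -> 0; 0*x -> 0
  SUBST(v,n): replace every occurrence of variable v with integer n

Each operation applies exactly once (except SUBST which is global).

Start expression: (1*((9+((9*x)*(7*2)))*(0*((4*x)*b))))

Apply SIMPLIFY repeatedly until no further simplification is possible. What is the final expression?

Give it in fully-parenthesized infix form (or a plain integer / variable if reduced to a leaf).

Answer: 0

Derivation:
Start: (1*((9+((9*x)*(7*2)))*(0*((4*x)*b))))
Step 1: at root: (1*((9+((9*x)*(7*2)))*(0*((4*x)*b)))) -> ((9+((9*x)*(7*2)))*(0*((4*x)*b))); overall: (1*((9+((9*x)*(7*2)))*(0*((4*x)*b)))) -> ((9+((9*x)*(7*2)))*(0*((4*x)*b)))
Step 2: at LRR: (7*2) -> 14; overall: ((9+((9*x)*(7*2)))*(0*((4*x)*b))) -> ((9+((9*x)*14))*(0*((4*x)*b)))
Step 3: at R: (0*((4*x)*b)) -> 0; overall: ((9+((9*x)*14))*(0*((4*x)*b))) -> ((9+((9*x)*14))*0)
Step 4: at root: ((9+((9*x)*14))*0) -> 0; overall: ((9+((9*x)*14))*0) -> 0
Fixed point: 0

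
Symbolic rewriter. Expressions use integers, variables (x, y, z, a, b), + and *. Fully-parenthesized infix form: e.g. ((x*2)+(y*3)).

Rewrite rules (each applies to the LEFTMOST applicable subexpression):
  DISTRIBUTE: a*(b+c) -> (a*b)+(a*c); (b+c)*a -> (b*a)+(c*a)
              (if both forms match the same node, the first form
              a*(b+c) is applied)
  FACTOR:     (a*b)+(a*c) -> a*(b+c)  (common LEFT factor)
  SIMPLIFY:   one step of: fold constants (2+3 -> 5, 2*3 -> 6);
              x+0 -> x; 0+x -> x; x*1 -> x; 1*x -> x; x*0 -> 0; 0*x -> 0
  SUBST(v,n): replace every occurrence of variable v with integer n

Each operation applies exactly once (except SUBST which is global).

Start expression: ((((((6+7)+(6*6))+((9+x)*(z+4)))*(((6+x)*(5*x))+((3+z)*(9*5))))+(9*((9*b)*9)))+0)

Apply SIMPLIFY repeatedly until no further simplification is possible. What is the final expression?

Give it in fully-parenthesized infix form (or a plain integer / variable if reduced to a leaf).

Start: ((((((6+7)+(6*6))+((9+x)*(z+4)))*(((6+x)*(5*x))+((3+z)*(9*5))))+(9*((9*b)*9)))+0)
Step 1: at root: ((((((6+7)+(6*6))+((9+x)*(z+4)))*(((6+x)*(5*x))+((3+z)*(9*5))))+(9*((9*b)*9)))+0) -> (((((6+7)+(6*6))+((9+x)*(z+4)))*(((6+x)*(5*x))+((3+z)*(9*5))))+(9*((9*b)*9))); overall: ((((((6+7)+(6*6))+((9+x)*(z+4)))*(((6+x)*(5*x))+((3+z)*(9*5))))+(9*((9*b)*9)))+0) -> (((((6+7)+(6*6))+((9+x)*(z+4)))*(((6+x)*(5*x))+((3+z)*(9*5))))+(9*((9*b)*9)))
Step 2: at LLLL: (6+7) -> 13; overall: (((((6+7)+(6*6))+((9+x)*(z+4)))*(((6+x)*(5*x))+((3+z)*(9*5))))+(9*((9*b)*9))) -> ((((13+(6*6))+((9+x)*(z+4)))*(((6+x)*(5*x))+((3+z)*(9*5))))+(9*((9*b)*9)))
Step 3: at LLLR: (6*6) -> 36; overall: ((((13+(6*6))+((9+x)*(z+4)))*(((6+x)*(5*x))+((3+z)*(9*5))))+(9*((9*b)*9))) -> ((((13+36)+((9+x)*(z+4)))*(((6+x)*(5*x))+((3+z)*(9*5))))+(9*((9*b)*9)))
Step 4: at LLL: (13+36) -> 49; overall: ((((13+36)+((9+x)*(z+4)))*(((6+x)*(5*x))+((3+z)*(9*5))))+(9*((9*b)*9))) -> (((49+((9+x)*(z+4)))*(((6+x)*(5*x))+((3+z)*(9*5))))+(9*((9*b)*9)))
Step 5: at LRRR: (9*5) -> 45; overall: (((49+((9+x)*(z+4)))*(((6+x)*(5*x))+((3+z)*(9*5))))+(9*((9*b)*9))) -> (((49+((9+x)*(z+4)))*(((6+x)*(5*x))+((3+z)*45)))+(9*((9*b)*9)))
Fixed point: (((49+((9+x)*(z+4)))*(((6+x)*(5*x))+((3+z)*45)))+(9*((9*b)*9)))

Answer: (((49+((9+x)*(z+4)))*(((6+x)*(5*x))+((3+z)*45)))+(9*((9*b)*9)))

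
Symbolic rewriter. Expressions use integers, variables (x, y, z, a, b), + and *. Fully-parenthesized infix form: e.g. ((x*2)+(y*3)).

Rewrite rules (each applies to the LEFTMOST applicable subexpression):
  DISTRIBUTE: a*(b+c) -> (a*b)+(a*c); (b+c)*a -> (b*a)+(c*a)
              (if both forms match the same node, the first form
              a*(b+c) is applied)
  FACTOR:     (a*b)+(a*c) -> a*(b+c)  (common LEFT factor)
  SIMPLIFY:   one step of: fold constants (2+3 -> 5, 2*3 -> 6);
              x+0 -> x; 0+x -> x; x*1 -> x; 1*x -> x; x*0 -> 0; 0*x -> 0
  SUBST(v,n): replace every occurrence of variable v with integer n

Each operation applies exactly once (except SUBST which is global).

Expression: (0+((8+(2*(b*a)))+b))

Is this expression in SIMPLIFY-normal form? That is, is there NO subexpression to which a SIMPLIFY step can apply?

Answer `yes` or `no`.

Answer: no

Derivation:
Expression: (0+((8+(2*(b*a)))+b))
Scanning for simplifiable subexpressions (pre-order)...
  at root: (0+((8+(2*(b*a)))+b)) (SIMPLIFIABLE)
  at R: ((8+(2*(b*a)))+b) (not simplifiable)
  at RL: (8+(2*(b*a))) (not simplifiable)
  at RLR: (2*(b*a)) (not simplifiable)
  at RLRR: (b*a) (not simplifiable)
Found simplifiable subexpr at path root: (0+((8+(2*(b*a)))+b))
One SIMPLIFY step would give: ((8+(2*(b*a)))+b)
-> NOT in normal form.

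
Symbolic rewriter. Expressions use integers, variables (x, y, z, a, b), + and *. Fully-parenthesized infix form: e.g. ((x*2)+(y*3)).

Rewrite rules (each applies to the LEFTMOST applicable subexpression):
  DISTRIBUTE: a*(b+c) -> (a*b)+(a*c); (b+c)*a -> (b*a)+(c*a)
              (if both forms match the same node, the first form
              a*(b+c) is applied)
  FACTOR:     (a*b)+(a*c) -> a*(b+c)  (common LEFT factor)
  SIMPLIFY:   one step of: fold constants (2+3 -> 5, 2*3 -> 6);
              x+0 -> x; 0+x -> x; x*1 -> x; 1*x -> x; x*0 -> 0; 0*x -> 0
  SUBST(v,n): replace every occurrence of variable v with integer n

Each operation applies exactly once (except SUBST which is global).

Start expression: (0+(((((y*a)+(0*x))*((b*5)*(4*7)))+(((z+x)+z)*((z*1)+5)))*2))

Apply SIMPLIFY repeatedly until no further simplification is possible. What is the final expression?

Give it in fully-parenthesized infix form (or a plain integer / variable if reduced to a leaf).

Start: (0+(((((y*a)+(0*x))*((b*5)*(4*7)))+(((z+x)+z)*((z*1)+5)))*2))
Step 1: at root: (0+(((((y*a)+(0*x))*((b*5)*(4*7)))+(((z+x)+z)*((z*1)+5)))*2)) -> (((((y*a)+(0*x))*((b*5)*(4*7)))+(((z+x)+z)*((z*1)+5)))*2); overall: (0+(((((y*a)+(0*x))*((b*5)*(4*7)))+(((z+x)+z)*((z*1)+5)))*2)) -> (((((y*a)+(0*x))*((b*5)*(4*7)))+(((z+x)+z)*((z*1)+5)))*2)
Step 2: at LLLR: (0*x) -> 0; overall: (((((y*a)+(0*x))*((b*5)*(4*7)))+(((z+x)+z)*((z*1)+5)))*2) -> (((((y*a)+0)*((b*5)*(4*7)))+(((z+x)+z)*((z*1)+5)))*2)
Step 3: at LLL: ((y*a)+0) -> (y*a); overall: (((((y*a)+0)*((b*5)*(4*7)))+(((z+x)+z)*((z*1)+5)))*2) -> ((((y*a)*((b*5)*(4*7)))+(((z+x)+z)*((z*1)+5)))*2)
Step 4: at LLRR: (4*7) -> 28; overall: ((((y*a)*((b*5)*(4*7)))+(((z+x)+z)*((z*1)+5)))*2) -> ((((y*a)*((b*5)*28))+(((z+x)+z)*((z*1)+5)))*2)
Step 5: at LRRL: (z*1) -> z; overall: ((((y*a)*((b*5)*28))+(((z+x)+z)*((z*1)+5)))*2) -> ((((y*a)*((b*5)*28))+(((z+x)+z)*(z+5)))*2)
Fixed point: ((((y*a)*((b*5)*28))+(((z+x)+z)*(z+5)))*2)

Answer: ((((y*a)*((b*5)*28))+(((z+x)+z)*(z+5)))*2)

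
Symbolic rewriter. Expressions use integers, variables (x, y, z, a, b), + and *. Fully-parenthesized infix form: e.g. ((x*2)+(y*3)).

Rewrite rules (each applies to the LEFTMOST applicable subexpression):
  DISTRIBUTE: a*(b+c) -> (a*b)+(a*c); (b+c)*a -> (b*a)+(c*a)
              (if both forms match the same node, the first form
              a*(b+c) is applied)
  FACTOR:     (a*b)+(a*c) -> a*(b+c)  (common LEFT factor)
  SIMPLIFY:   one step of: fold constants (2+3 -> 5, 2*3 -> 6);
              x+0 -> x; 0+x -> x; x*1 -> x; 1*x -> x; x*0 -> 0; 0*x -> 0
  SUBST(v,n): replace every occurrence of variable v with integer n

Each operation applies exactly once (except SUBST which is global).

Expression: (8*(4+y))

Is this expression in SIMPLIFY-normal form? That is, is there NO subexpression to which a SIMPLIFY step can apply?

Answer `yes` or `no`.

Answer: yes

Derivation:
Expression: (8*(4+y))
Scanning for simplifiable subexpressions (pre-order)...
  at root: (8*(4+y)) (not simplifiable)
  at R: (4+y) (not simplifiable)
Result: no simplifiable subexpression found -> normal form.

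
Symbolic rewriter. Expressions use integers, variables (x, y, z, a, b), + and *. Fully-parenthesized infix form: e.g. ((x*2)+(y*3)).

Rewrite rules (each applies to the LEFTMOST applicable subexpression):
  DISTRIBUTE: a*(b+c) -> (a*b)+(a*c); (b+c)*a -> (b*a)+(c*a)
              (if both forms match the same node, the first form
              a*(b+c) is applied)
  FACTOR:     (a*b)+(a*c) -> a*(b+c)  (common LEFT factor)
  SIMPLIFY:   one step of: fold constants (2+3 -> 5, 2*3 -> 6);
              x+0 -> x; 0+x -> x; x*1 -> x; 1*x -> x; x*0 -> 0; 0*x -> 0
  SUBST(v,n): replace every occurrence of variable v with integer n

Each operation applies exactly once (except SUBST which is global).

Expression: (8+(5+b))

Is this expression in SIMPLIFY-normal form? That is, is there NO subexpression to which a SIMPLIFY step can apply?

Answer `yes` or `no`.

Expression: (8+(5+b))
Scanning for simplifiable subexpressions (pre-order)...
  at root: (8+(5+b)) (not simplifiable)
  at R: (5+b) (not simplifiable)
Result: no simplifiable subexpression found -> normal form.

Answer: yes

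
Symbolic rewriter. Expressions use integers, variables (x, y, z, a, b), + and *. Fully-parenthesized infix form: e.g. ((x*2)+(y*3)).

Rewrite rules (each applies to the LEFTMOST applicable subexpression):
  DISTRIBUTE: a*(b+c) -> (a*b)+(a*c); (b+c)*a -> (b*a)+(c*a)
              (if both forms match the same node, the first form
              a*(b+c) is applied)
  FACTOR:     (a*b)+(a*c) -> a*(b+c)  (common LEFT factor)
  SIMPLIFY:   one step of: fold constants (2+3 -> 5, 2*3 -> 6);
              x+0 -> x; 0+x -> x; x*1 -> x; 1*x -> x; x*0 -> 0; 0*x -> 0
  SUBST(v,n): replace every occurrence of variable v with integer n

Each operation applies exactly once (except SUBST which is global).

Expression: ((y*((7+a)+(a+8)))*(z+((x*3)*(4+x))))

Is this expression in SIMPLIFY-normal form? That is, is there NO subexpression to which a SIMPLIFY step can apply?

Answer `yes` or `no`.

Expression: ((y*((7+a)+(a+8)))*(z+((x*3)*(4+x))))
Scanning for simplifiable subexpressions (pre-order)...
  at root: ((y*((7+a)+(a+8)))*(z+((x*3)*(4+x)))) (not simplifiable)
  at L: (y*((7+a)+(a+8))) (not simplifiable)
  at LR: ((7+a)+(a+8)) (not simplifiable)
  at LRL: (7+a) (not simplifiable)
  at LRR: (a+8) (not simplifiable)
  at R: (z+((x*3)*(4+x))) (not simplifiable)
  at RR: ((x*3)*(4+x)) (not simplifiable)
  at RRL: (x*3) (not simplifiable)
  at RRR: (4+x) (not simplifiable)
Result: no simplifiable subexpression found -> normal form.

Answer: yes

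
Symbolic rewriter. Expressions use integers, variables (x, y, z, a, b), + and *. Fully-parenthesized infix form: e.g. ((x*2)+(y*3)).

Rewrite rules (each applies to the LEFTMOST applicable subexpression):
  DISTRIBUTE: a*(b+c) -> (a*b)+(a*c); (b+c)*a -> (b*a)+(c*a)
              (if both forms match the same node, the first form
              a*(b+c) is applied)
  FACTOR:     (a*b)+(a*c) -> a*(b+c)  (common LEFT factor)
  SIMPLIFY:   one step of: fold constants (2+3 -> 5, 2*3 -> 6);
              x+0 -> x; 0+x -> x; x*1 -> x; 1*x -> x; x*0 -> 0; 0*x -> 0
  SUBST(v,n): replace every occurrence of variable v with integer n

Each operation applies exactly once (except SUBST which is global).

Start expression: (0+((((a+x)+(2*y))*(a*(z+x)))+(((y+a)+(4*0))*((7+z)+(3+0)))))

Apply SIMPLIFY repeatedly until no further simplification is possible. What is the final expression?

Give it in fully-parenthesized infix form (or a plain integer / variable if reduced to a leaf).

Answer: ((((a+x)+(2*y))*(a*(z+x)))+((y+a)*((7+z)+3)))

Derivation:
Start: (0+((((a+x)+(2*y))*(a*(z+x)))+(((y+a)+(4*0))*((7+z)+(3+0)))))
Step 1: at root: (0+((((a+x)+(2*y))*(a*(z+x)))+(((y+a)+(4*0))*((7+z)+(3+0))))) -> ((((a+x)+(2*y))*(a*(z+x)))+(((y+a)+(4*0))*((7+z)+(3+0)))); overall: (0+((((a+x)+(2*y))*(a*(z+x)))+(((y+a)+(4*0))*((7+z)+(3+0))))) -> ((((a+x)+(2*y))*(a*(z+x)))+(((y+a)+(4*0))*((7+z)+(3+0))))
Step 2: at RLR: (4*0) -> 0; overall: ((((a+x)+(2*y))*(a*(z+x)))+(((y+a)+(4*0))*((7+z)+(3+0)))) -> ((((a+x)+(2*y))*(a*(z+x)))+(((y+a)+0)*((7+z)+(3+0))))
Step 3: at RL: ((y+a)+0) -> (y+a); overall: ((((a+x)+(2*y))*(a*(z+x)))+(((y+a)+0)*((7+z)+(3+0)))) -> ((((a+x)+(2*y))*(a*(z+x)))+((y+a)*((7+z)+(3+0))))
Step 4: at RRR: (3+0) -> 3; overall: ((((a+x)+(2*y))*(a*(z+x)))+((y+a)*((7+z)+(3+0)))) -> ((((a+x)+(2*y))*(a*(z+x)))+((y+a)*((7+z)+3)))
Fixed point: ((((a+x)+(2*y))*(a*(z+x)))+((y+a)*((7+z)+3)))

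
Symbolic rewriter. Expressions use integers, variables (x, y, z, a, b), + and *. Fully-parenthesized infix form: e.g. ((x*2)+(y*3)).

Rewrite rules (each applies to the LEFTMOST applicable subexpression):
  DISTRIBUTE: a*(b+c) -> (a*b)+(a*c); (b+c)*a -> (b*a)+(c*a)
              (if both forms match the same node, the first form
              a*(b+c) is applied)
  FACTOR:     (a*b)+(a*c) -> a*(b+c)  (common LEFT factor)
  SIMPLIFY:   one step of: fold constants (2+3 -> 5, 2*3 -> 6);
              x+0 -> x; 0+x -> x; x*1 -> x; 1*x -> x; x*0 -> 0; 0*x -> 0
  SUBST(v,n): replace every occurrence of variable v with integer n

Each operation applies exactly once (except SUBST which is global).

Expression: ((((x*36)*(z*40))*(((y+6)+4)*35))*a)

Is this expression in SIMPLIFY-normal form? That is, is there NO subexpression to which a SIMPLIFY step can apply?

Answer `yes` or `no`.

Expression: ((((x*36)*(z*40))*(((y+6)+4)*35))*a)
Scanning for simplifiable subexpressions (pre-order)...
  at root: ((((x*36)*(z*40))*(((y+6)+4)*35))*a) (not simplifiable)
  at L: (((x*36)*(z*40))*(((y+6)+4)*35)) (not simplifiable)
  at LL: ((x*36)*(z*40)) (not simplifiable)
  at LLL: (x*36) (not simplifiable)
  at LLR: (z*40) (not simplifiable)
  at LR: (((y+6)+4)*35) (not simplifiable)
  at LRL: ((y+6)+4) (not simplifiable)
  at LRLL: (y+6) (not simplifiable)
Result: no simplifiable subexpression found -> normal form.

Answer: yes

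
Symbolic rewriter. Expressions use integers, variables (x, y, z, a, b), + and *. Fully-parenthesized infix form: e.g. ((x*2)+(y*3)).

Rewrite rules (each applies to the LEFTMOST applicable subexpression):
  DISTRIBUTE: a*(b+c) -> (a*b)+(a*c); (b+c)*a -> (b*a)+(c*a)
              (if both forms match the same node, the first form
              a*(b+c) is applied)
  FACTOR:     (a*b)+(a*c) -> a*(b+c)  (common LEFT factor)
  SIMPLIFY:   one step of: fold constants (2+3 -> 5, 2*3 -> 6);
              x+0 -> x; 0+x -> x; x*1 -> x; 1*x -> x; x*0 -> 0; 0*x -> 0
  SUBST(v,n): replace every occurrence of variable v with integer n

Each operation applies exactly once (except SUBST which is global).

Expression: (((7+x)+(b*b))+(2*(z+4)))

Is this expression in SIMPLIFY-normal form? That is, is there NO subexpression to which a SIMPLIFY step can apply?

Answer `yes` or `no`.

Expression: (((7+x)+(b*b))+(2*(z+4)))
Scanning for simplifiable subexpressions (pre-order)...
  at root: (((7+x)+(b*b))+(2*(z+4))) (not simplifiable)
  at L: ((7+x)+(b*b)) (not simplifiable)
  at LL: (7+x) (not simplifiable)
  at LR: (b*b) (not simplifiable)
  at R: (2*(z+4)) (not simplifiable)
  at RR: (z+4) (not simplifiable)
Result: no simplifiable subexpression found -> normal form.

Answer: yes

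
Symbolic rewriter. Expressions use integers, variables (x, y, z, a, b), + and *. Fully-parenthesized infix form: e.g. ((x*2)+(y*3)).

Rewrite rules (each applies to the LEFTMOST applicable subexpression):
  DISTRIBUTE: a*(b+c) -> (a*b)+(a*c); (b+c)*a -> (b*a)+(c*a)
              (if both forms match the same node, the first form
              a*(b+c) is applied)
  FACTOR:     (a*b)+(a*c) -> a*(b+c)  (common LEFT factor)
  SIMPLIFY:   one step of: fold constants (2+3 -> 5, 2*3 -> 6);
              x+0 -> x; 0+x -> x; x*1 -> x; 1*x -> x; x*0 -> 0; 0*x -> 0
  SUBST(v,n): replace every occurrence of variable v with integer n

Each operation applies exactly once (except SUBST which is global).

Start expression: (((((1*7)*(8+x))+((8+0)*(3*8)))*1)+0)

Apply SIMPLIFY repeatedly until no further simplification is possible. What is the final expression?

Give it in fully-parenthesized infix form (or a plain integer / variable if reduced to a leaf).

Answer: ((7*(8+x))+192)

Derivation:
Start: (((((1*7)*(8+x))+((8+0)*(3*8)))*1)+0)
Step 1: at root: (((((1*7)*(8+x))+((8+0)*(3*8)))*1)+0) -> ((((1*7)*(8+x))+((8+0)*(3*8)))*1); overall: (((((1*7)*(8+x))+((8+0)*(3*8)))*1)+0) -> ((((1*7)*(8+x))+((8+0)*(3*8)))*1)
Step 2: at root: ((((1*7)*(8+x))+((8+0)*(3*8)))*1) -> (((1*7)*(8+x))+((8+0)*(3*8))); overall: ((((1*7)*(8+x))+((8+0)*(3*8)))*1) -> (((1*7)*(8+x))+((8+0)*(3*8)))
Step 3: at LL: (1*7) -> 7; overall: (((1*7)*(8+x))+((8+0)*(3*8))) -> ((7*(8+x))+((8+0)*(3*8)))
Step 4: at RL: (8+0) -> 8; overall: ((7*(8+x))+((8+0)*(3*8))) -> ((7*(8+x))+(8*(3*8)))
Step 5: at RR: (3*8) -> 24; overall: ((7*(8+x))+(8*(3*8))) -> ((7*(8+x))+(8*24))
Step 6: at R: (8*24) -> 192; overall: ((7*(8+x))+(8*24)) -> ((7*(8+x))+192)
Fixed point: ((7*(8+x))+192)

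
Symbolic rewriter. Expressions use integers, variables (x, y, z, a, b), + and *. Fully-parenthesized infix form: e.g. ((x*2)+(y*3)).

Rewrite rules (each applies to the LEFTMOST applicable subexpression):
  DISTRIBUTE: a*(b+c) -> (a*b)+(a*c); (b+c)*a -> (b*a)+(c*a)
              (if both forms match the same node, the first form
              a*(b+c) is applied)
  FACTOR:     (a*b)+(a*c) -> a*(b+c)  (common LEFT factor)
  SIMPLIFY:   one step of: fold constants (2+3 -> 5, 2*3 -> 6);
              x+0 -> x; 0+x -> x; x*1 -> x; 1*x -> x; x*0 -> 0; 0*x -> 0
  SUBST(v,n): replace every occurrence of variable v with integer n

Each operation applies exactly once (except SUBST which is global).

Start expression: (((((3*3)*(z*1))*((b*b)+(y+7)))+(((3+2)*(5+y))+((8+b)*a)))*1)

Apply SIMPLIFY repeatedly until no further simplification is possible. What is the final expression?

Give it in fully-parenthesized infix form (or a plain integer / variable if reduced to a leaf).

Start: (((((3*3)*(z*1))*((b*b)+(y+7)))+(((3+2)*(5+y))+((8+b)*a)))*1)
Step 1: at root: (((((3*3)*(z*1))*((b*b)+(y+7)))+(((3+2)*(5+y))+((8+b)*a)))*1) -> ((((3*3)*(z*1))*((b*b)+(y+7)))+(((3+2)*(5+y))+((8+b)*a))); overall: (((((3*3)*(z*1))*((b*b)+(y+7)))+(((3+2)*(5+y))+((8+b)*a)))*1) -> ((((3*3)*(z*1))*((b*b)+(y+7)))+(((3+2)*(5+y))+((8+b)*a)))
Step 2: at LLL: (3*3) -> 9; overall: ((((3*3)*(z*1))*((b*b)+(y+7)))+(((3+2)*(5+y))+((8+b)*a))) -> (((9*(z*1))*((b*b)+(y+7)))+(((3+2)*(5+y))+((8+b)*a)))
Step 3: at LLR: (z*1) -> z; overall: (((9*(z*1))*((b*b)+(y+7)))+(((3+2)*(5+y))+((8+b)*a))) -> (((9*z)*((b*b)+(y+7)))+(((3+2)*(5+y))+((8+b)*a)))
Step 4: at RLL: (3+2) -> 5; overall: (((9*z)*((b*b)+(y+7)))+(((3+2)*(5+y))+((8+b)*a))) -> (((9*z)*((b*b)+(y+7)))+((5*(5+y))+((8+b)*a)))
Fixed point: (((9*z)*((b*b)+(y+7)))+((5*(5+y))+((8+b)*a)))

Answer: (((9*z)*((b*b)+(y+7)))+((5*(5+y))+((8+b)*a)))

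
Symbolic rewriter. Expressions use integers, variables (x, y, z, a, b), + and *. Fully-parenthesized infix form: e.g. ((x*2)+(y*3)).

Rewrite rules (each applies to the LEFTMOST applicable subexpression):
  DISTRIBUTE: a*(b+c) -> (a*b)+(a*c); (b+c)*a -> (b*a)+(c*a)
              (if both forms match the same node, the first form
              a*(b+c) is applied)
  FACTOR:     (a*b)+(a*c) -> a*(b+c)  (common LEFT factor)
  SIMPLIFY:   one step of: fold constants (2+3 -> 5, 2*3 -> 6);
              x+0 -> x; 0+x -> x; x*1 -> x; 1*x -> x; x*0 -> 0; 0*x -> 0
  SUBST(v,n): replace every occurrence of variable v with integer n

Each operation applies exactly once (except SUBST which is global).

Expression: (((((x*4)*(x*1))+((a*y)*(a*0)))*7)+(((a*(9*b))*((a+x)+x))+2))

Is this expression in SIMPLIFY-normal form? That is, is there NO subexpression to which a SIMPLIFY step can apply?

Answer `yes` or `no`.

Expression: (((((x*4)*(x*1))+((a*y)*(a*0)))*7)+(((a*(9*b))*((a+x)+x))+2))
Scanning for simplifiable subexpressions (pre-order)...
  at root: (((((x*4)*(x*1))+((a*y)*(a*0)))*7)+(((a*(9*b))*((a+x)+x))+2)) (not simplifiable)
  at L: ((((x*4)*(x*1))+((a*y)*(a*0)))*7) (not simplifiable)
  at LL: (((x*4)*(x*1))+((a*y)*(a*0))) (not simplifiable)
  at LLL: ((x*4)*(x*1)) (not simplifiable)
  at LLLL: (x*4) (not simplifiable)
  at LLLR: (x*1) (SIMPLIFIABLE)
  at LLR: ((a*y)*(a*0)) (not simplifiable)
  at LLRL: (a*y) (not simplifiable)
  at LLRR: (a*0) (SIMPLIFIABLE)
  at R: (((a*(9*b))*((a+x)+x))+2) (not simplifiable)
  at RL: ((a*(9*b))*((a+x)+x)) (not simplifiable)
  at RLL: (a*(9*b)) (not simplifiable)
  at RLLR: (9*b) (not simplifiable)
  at RLR: ((a+x)+x) (not simplifiable)
  at RLRL: (a+x) (not simplifiable)
Found simplifiable subexpr at path LLLR: (x*1)
One SIMPLIFY step would give: (((((x*4)*x)+((a*y)*(a*0)))*7)+(((a*(9*b))*((a+x)+x))+2))
-> NOT in normal form.

Answer: no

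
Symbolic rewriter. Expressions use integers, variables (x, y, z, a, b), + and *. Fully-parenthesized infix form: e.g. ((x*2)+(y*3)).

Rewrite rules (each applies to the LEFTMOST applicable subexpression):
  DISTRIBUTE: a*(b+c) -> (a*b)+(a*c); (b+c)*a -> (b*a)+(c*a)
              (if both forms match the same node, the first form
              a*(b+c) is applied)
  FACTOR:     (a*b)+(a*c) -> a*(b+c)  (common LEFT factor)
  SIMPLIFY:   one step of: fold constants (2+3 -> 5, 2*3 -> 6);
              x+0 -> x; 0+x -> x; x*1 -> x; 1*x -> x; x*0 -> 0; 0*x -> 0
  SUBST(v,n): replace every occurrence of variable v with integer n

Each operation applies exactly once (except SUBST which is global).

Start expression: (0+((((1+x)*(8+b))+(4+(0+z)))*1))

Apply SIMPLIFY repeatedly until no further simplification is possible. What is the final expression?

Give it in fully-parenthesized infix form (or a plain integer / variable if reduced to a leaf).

Answer: (((1+x)*(8+b))+(4+z))

Derivation:
Start: (0+((((1+x)*(8+b))+(4+(0+z)))*1))
Step 1: at root: (0+((((1+x)*(8+b))+(4+(0+z)))*1)) -> ((((1+x)*(8+b))+(4+(0+z)))*1); overall: (0+((((1+x)*(8+b))+(4+(0+z)))*1)) -> ((((1+x)*(8+b))+(4+(0+z)))*1)
Step 2: at root: ((((1+x)*(8+b))+(4+(0+z)))*1) -> (((1+x)*(8+b))+(4+(0+z))); overall: ((((1+x)*(8+b))+(4+(0+z)))*1) -> (((1+x)*(8+b))+(4+(0+z)))
Step 3: at RR: (0+z) -> z; overall: (((1+x)*(8+b))+(4+(0+z))) -> (((1+x)*(8+b))+(4+z))
Fixed point: (((1+x)*(8+b))+(4+z))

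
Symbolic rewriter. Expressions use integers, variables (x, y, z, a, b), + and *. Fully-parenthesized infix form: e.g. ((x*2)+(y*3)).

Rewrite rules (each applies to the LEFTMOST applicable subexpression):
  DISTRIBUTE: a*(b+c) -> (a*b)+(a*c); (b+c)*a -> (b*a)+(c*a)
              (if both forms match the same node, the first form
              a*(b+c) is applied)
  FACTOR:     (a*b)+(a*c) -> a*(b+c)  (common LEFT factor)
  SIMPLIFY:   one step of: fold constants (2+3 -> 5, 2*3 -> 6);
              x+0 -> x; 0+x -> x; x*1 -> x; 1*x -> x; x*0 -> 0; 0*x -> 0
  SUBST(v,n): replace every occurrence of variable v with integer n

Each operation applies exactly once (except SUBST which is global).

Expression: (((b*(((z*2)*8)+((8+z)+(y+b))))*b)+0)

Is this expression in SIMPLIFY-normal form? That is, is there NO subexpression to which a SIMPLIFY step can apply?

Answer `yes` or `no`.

Expression: (((b*(((z*2)*8)+((8+z)+(y+b))))*b)+0)
Scanning for simplifiable subexpressions (pre-order)...
  at root: (((b*(((z*2)*8)+((8+z)+(y+b))))*b)+0) (SIMPLIFIABLE)
  at L: ((b*(((z*2)*8)+((8+z)+(y+b))))*b) (not simplifiable)
  at LL: (b*(((z*2)*8)+((8+z)+(y+b)))) (not simplifiable)
  at LLR: (((z*2)*8)+((8+z)+(y+b))) (not simplifiable)
  at LLRL: ((z*2)*8) (not simplifiable)
  at LLRLL: (z*2) (not simplifiable)
  at LLRR: ((8+z)+(y+b)) (not simplifiable)
  at LLRRL: (8+z) (not simplifiable)
  at LLRRR: (y+b) (not simplifiable)
Found simplifiable subexpr at path root: (((b*(((z*2)*8)+((8+z)+(y+b))))*b)+0)
One SIMPLIFY step would give: ((b*(((z*2)*8)+((8+z)+(y+b))))*b)
-> NOT in normal form.

Answer: no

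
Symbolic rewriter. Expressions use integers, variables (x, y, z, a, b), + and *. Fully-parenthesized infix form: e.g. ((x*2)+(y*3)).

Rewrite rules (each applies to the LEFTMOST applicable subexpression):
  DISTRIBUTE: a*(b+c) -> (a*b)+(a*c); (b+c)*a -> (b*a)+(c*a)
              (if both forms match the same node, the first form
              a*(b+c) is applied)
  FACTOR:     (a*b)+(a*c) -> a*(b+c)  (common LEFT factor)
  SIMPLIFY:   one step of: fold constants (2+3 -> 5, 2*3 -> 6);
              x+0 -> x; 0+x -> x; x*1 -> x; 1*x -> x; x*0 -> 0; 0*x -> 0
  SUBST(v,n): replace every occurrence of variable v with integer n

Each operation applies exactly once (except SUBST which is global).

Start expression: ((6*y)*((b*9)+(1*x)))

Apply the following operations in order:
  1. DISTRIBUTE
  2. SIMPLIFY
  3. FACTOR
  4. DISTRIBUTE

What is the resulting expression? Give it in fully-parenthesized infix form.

Start: ((6*y)*((b*9)+(1*x)))
Apply DISTRIBUTE at root (target: ((6*y)*((b*9)+(1*x)))): ((6*y)*((b*9)+(1*x))) -> (((6*y)*(b*9))+((6*y)*(1*x)))
Apply SIMPLIFY at RR (target: (1*x)): (((6*y)*(b*9))+((6*y)*(1*x))) -> (((6*y)*(b*9))+((6*y)*x))
Apply FACTOR at root (target: (((6*y)*(b*9))+((6*y)*x))): (((6*y)*(b*9))+((6*y)*x)) -> ((6*y)*((b*9)+x))
Apply DISTRIBUTE at root (target: ((6*y)*((b*9)+x))): ((6*y)*((b*9)+x)) -> (((6*y)*(b*9))+((6*y)*x))

Answer: (((6*y)*(b*9))+((6*y)*x))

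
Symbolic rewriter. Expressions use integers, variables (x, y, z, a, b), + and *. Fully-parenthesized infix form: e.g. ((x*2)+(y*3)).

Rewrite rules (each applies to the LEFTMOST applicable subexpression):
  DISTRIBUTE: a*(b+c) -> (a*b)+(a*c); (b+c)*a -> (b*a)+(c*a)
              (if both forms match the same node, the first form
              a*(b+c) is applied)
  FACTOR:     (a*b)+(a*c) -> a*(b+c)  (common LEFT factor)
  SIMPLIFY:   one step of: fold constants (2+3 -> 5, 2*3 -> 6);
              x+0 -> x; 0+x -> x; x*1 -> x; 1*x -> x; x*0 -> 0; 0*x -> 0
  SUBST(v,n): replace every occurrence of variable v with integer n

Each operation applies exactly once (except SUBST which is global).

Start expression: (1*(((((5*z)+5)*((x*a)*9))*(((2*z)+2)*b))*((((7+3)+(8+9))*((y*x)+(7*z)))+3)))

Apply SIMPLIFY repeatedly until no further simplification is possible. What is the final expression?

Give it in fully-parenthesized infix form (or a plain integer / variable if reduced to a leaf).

Start: (1*(((((5*z)+5)*((x*a)*9))*(((2*z)+2)*b))*((((7+3)+(8+9))*((y*x)+(7*z)))+3)))
Step 1: at root: (1*(((((5*z)+5)*((x*a)*9))*(((2*z)+2)*b))*((((7+3)+(8+9))*((y*x)+(7*z)))+3))) -> (((((5*z)+5)*((x*a)*9))*(((2*z)+2)*b))*((((7+3)+(8+9))*((y*x)+(7*z)))+3)); overall: (1*(((((5*z)+5)*((x*a)*9))*(((2*z)+2)*b))*((((7+3)+(8+9))*((y*x)+(7*z)))+3))) -> (((((5*z)+5)*((x*a)*9))*(((2*z)+2)*b))*((((7+3)+(8+9))*((y*x)+(7*z)))+3))
Step 2: at RLLL: (7+3) -> 10; overall: (((((5*z)+5)*((x*a)*9))*(((2*z)+2)*b))*((((7+3)+(8+9))*((y*x)+(7*z)))+3)) -> (((((5*z)+5)*((x*a)*9))*(((2*z)+2)*b))*(((10+(8+9))*((y*x)+(7*z)))+3))
Step 3: at RLLR: (8+9) -> 17; overall: (((((5*z)+5)*((x*a)*9))*(((2*z)+2)*b))*(((10+(8+9))*((y*x)+(7*z)))+3)) -> (((((5*z)+5)*((x*a)*9))*(((2*z)+2)*b))*(((10+17)*((y*x)+(7*z)))+3))
Step 4: at RLL: (10+17) -> 27; overall: (((((5*z)+5)*((x*a)*9))*(((2*z)+2)*b))*(((10+17)*((y*x)+(7*z)))+3)) -> (((((5*z)+5)*((x*a)*9))*(((2*z)+2)*b))*((27*((y*x)+(7*z)))+3))
Fixed point: (((((5*z)+5)*((x*a)*9))*(((2*z)+2)*b))*((27*((y*x)+(7*z)))+3))

Answer: (((((5*z)+5)*((x*a)*9))*(((2*z)+2)*b))*((27*((y*x)+(7*z)))+3))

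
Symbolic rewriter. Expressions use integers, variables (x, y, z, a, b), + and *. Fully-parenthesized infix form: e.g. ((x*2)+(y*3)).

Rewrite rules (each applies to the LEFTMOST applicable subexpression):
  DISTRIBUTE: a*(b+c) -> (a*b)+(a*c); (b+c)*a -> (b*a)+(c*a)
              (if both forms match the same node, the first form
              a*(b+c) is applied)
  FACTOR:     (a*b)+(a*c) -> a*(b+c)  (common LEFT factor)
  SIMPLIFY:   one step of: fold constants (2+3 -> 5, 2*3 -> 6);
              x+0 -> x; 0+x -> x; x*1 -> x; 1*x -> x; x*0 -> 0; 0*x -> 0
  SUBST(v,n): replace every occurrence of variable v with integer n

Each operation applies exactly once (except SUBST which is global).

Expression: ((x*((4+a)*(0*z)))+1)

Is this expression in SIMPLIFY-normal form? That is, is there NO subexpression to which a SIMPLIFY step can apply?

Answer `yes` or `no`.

Expression: ((x*((4+a)*(0*z)))+1)
Scanning for simplifiable subexpressions (pre-order)...
  at root: ((x*((4+a)*(0*z)))+1) (not simplifiable)
  at L: (x*((4+a)*(0*z))) (not simplifiable)
  at LR: ((4+a)*(0*z)) (not simplifiable)
  at LRL: (4+a) (not simplifiable)
  at LRR: (0*z) (SIMPLIFIABLE)
Found simplifiable subexpr at path LRR: (0*z)
One SIMPLIFY step would give: ((x*((4+a)*0))+1)
-> NOT in normal form.

Answer: no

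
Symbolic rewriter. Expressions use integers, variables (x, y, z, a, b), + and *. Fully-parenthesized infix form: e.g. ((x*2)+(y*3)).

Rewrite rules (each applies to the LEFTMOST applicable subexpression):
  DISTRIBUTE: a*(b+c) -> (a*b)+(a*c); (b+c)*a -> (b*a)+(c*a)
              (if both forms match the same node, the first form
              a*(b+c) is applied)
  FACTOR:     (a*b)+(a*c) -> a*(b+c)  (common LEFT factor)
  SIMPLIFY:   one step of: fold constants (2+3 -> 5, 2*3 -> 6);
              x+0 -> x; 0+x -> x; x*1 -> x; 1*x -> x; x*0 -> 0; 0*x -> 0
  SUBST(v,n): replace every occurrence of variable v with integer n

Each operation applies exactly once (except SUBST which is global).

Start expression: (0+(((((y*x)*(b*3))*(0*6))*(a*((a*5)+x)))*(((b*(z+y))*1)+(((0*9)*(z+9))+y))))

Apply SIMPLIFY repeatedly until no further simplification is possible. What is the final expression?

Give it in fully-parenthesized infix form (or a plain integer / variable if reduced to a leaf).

Start: (0+(((((y*x)*(b*3))*(0*6))*(a*((a*5)+x)))*(((b*(z+y))*1)+(((0*9)*(z+9))+y))))
Step 1: at root: (0+(((((y*x)*(b*3))*(0*6))*(a*((a*5)+x)))*(((b*(z+y))*1)+(((0*9)*(z+9))+y)))) -> (((((y*x)*(b*3))*(0*6))*(a*((a*5)+x)))*(((b*(z+y))*1)+(((0*9)*(z+9))+y))); overall: (0+(((((y*x)*(b*3))*(0*6))*(a*((a*5)+x)))*(((b*(z+y))*1)+(((0*9)*(z+9))+y)))) -> (((((y*x)*(b*3))*(0*6))*(a*((a*5)+x)))*(((b*(z+y))*1)+(((0*9)*(z+9))+y)))
Step 2: at LLR: (0*6) -> 0; overall: (((((y*x)*(b*3))*(0*6))*(a*((a*5)+x)))*(((b*(z+y))*1)+(((0*9)*(z+9))+y))) -> (((((y*x)*(b*3))*0)*(a*((a*5)+x)))*(((b*(z+y))*1)+(((0*9)*(z+9))+y)))
Step 3: at LL: (((y*x)*(b*3))*0) -> 0; overall: (((((y*x)*(b*3))*0)*(a*((a*5)+x)))*(((b*(z+y))*1)+(((0*9)*(z+9))+y))) -> ((0*(a*((a*5)+x)))*(((b*(z+y))*1)+(((0*9)*(z+9))+y)))
Step 4: at L: (0*(a*((a*5)+x))) -> 0; overall: ((0*(a*((a*5)+x)))*(((b*(z+y))*1)+(((0*9)*(z+9))+y))) -> (0*(((b*(z+y))*1)+(((0*9)*(z+9))+y)))
Step 5: at root: (0*(((b*(z+y))*1)+(((0*9)*(z+9))+y))) -> 0; overall: (0*(((b*(z+y))*1)+(((0*9)*(z+9))+y))) -> 0
Fixed point: 0

Answer: 0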